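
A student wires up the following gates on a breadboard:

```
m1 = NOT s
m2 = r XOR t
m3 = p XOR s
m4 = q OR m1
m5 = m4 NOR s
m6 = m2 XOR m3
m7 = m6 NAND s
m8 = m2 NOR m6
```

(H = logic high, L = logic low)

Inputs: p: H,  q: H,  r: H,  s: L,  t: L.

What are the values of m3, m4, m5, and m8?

m3 = H, m4 = H, m5 = L, m8 = L

m1 = NOT s = NOT L = H
m2 = r XOR t = H XOR L = H
m3 = p XOR s = H XOR L = H
m4 = q OR m1 = H OR H = H
m5 = m4 NOR s = H NOR L = L
m6 = m2 XOR m3 = H XOR H = L
m8 = m2 NOR m6 = H NOR L = L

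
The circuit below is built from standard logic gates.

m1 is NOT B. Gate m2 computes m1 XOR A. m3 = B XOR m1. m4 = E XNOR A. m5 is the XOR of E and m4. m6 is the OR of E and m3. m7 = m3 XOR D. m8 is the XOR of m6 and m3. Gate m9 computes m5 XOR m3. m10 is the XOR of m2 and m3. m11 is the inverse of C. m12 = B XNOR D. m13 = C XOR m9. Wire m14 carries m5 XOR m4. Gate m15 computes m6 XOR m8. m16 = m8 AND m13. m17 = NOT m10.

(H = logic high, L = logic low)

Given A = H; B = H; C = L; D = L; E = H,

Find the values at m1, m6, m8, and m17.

m1 = NOT B = NOT H = L
m2 = m1 XOR A = L XOR H = H
m3 = B XOR m1 = H XOR L = H
m6 = E OR m3 = H OR H = H
m8 = m6 XOR m3 = H XOR H = L
m10 = m2 XOR m3 = H XOR H = L
m17 = NOT m10 = NOT L = H

m1 = L  m6 = H  m8 = L  m17 = H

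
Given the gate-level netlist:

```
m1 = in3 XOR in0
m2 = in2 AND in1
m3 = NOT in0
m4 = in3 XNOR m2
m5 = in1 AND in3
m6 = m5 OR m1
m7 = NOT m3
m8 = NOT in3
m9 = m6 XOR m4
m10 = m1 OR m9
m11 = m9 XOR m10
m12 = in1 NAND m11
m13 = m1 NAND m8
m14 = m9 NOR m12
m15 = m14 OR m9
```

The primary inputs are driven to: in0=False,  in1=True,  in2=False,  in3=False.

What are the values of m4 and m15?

m4 = True; m15 = True

m1 = in3 XOR in0 = False XOR False = False
m2 = in2 AND in1 = False AND True = False
m4 = in3 XNOR m2 = False XNOR False = True
m5 = in1 AND in3 = True AND False = False
m6 = m5 OR m1 = False OR False = False
m9 = m6 XOR m4 = False XOR True = True
m10 = m1 OR m9 = False OR True = True
m11 = m9 XOR m10 = True XOR True = False
m12 = in1 NAND m11 = True NAND False = True
m14 = m9 NOR m12 = True NOR True = False
m15 = m14 OR m9 = False OR True = True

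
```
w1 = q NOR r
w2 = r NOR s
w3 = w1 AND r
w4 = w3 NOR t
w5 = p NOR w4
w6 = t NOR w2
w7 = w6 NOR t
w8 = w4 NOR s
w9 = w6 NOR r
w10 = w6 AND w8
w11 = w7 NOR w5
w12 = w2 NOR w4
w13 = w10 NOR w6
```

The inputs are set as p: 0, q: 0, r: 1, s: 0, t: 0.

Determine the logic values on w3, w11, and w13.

w3 = 0, w11 = 1, w13 = 0

w1 = q NOR r = 0 NOR 1 = 0
w2 = r NOR s = 1 NOR 0 = 0
w3 = w1 AND r = 0 AND 1 = 0
w4 = w3 NOR t = 0 NOR 0 = 1
w5 = p NOR w4 = 0 NOR 1 = 0
w6 = t NOR w2 = 0 NOR 0 = 1
w7 = w6 NOR t = 1 NOR 0 = 0
w8 = w4 NOR s = 1 NOR 0 = 0
w10 = w6 AND w8 = 1 AND 0 = 0
w11 = w7 NOR w5 = 0 NOR 0 = 1
w13 = w10 NOR w6 = 0 NOR 1 = 0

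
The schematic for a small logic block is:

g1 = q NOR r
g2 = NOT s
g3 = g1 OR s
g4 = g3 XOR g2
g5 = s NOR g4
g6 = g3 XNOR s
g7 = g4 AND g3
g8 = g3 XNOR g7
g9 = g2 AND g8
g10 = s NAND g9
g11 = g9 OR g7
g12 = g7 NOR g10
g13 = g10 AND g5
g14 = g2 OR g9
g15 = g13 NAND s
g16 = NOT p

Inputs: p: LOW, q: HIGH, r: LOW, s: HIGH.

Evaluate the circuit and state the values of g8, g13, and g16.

g8 = HIGH, g13 = LOW, g16 = HIGH

g1 = q NOR r = HIGH NOR LOW = LOW
g2 = NOT s = NOT HIGH = LOW
g3 = g1 OR s = LOW OR HIGH = HIGH
g4 = g3 XOR g2 = HIGH XOR LOW = HIGH
g5 = s NOR g4 = HIGH NOR HIGH = LOW
g7 = g4 AND g3 = HIGH AND HIGH = HIGH
g8 = g3 XNOR g7 = HIGH XNOR HIGH = HIGH
g9 = g2 AND g8 = LOW AND HIGH = LOW
g10 = s NAND g9 = HIGH NAND LOW = HIGH
g13 = g10 AND g5 = HIGH AND LOW = LOW
g16 = NOT p = NOT LOW = HIGH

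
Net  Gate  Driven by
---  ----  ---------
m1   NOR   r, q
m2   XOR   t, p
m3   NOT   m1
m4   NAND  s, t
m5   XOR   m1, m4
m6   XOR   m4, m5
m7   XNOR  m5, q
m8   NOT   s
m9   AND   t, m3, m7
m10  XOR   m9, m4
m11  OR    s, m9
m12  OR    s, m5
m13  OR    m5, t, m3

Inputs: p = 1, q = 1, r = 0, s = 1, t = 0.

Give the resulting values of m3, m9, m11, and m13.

m1 = r NOR q = 0 NOR 1 = 0
m3 = NOT m1 = NOT 0 = 1
m4 = s NAND t = 1 NAND 0 = 1
m5 = m1 XOR m4 = 0 XOR 1 = 1
m7 = m5 XNOR q = 1 XNOR 1 = 1
m9 = t AND m3 AND m7 = 0 AND 1 AND 1 = 0
m11 = s OR m9 = 1 OR 0 = 1
m13 = m5 OR t OR m3 = 1 OR 0 OR 1 = 1

m3 = 1; m9 = 0; m11 = 1; m13 = 1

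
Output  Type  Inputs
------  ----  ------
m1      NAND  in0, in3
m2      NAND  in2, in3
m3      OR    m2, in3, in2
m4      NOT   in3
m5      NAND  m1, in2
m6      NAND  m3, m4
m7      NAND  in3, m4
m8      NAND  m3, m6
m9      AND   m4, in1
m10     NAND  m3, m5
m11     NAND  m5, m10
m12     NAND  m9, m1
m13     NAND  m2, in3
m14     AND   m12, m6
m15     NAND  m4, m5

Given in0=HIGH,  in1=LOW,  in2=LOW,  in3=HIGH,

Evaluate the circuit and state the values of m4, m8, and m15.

m4 = LOW  m8 = LOW  m15 = HIGH

m1 = in0 NAND in3 = HIGH NAND HIGH = LOW
m2 = in2 NAND in3 = LOW NAND HIGH = HIGH
m3 = m2 OR in3 OR in2 = HIGH OR HIGH OR LOW = HIGH
m4 = NOT in3 = NOT HIGH = LOW
m5 = m1 NAND in2 = LOW NAND LOW = HIGH
m6 = m3 NAND m4 = HIGH NAND LOW = HIGH
m8 = m3 NAND m6 = HIGH NAND HIGH = LOW
m15 = m4 NAND m5 = LOW NAND HIGH = HIGH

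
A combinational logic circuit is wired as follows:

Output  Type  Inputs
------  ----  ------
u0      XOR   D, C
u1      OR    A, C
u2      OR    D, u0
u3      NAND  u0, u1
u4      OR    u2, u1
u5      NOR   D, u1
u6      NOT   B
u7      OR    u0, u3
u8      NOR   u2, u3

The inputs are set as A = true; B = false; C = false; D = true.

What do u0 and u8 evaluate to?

u0 = D XOR C = true XOR false = true
u1 = A OR C = true OR false = true
u2 = D OR u0 = true OR true = true
u3 = u0 NAND u1 = true NAND true = false
u8 = u2 NOR u3 = true NOR false = false

u0 = true  u8 = false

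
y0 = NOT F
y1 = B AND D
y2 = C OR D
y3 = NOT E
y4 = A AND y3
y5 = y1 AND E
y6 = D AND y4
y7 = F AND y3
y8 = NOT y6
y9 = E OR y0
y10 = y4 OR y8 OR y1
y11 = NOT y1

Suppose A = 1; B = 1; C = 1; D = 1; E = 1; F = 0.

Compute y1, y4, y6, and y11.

y1 = B AND D = 1 AND 1 = 1
y3 = NOT E = NOT 1 = 0
y4 = A AND y3 = 1 AND 0 = 0
y6 = D AND y4 = 1 AND 0 = 0
y11 = NOT y1 = NOT 1 = 0

y1 = 1, y4 = 0, y6 = 0, y11 = 0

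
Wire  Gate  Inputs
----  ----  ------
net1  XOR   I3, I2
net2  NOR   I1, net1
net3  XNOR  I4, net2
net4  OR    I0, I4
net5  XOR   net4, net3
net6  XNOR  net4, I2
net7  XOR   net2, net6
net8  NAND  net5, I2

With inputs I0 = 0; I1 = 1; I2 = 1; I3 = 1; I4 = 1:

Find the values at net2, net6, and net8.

net2 = 0  net6 = 1  net8 = 0

net1 = I3 XOR I2 = 1 XOR 1 = 0
net2 = I1 NOR net1 = 1 NOR 0 = 0
net3 = I4 XNOR net2 = 1 XNOR 0 = 0
net4 = I0 OR I4 = 0 OR 1 = 1
net5 = net4 XOR net3 = 1 XOR 0 = 1
net6 = net4 XNOR I2 = 1 XNOR 1 = 1
net8 = net5 NAND I2 = 1 NAND 1 = 0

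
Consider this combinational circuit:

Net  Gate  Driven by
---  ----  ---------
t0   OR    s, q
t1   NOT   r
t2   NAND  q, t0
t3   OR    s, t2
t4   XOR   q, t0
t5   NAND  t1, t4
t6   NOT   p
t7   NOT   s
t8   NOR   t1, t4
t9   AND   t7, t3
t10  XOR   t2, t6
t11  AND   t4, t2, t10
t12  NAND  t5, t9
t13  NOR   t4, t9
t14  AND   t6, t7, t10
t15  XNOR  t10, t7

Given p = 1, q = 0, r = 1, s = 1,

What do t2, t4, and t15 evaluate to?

t2 = 1  t4 = 1  t15 = 0

t0 = s OR q = 1 OR 0 = 1
t2 = q NAND t0 = 0 NAND 1 = 1
t4 = q XOR t0 = 0 XOR 1 = 1
t6 = NOT p = NOT 1 = 0
t7 = NOT s = NOT 1 = 0
t10 = t2 XOR t6 = 1 XOR 0 = 1
t15 = t10 XNOR t7 = 1 XNOR 0 = 0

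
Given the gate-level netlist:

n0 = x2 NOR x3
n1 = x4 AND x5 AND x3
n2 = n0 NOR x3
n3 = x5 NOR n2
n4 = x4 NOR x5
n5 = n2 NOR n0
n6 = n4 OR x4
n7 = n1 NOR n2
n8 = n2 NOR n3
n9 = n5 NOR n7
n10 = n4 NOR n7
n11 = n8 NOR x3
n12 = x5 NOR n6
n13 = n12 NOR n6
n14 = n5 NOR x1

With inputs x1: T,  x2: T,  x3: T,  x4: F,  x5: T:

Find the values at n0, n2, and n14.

n0 = x2 NOR x3 = T NOR T = F
n2 = n0 NOR x3 = F NOR T = F
n5 = n2 NOR n0 = F NOR F = T
n14 = n5 NOR x1 = T NOR T = F

n0 = F, n2 = F, n14 = F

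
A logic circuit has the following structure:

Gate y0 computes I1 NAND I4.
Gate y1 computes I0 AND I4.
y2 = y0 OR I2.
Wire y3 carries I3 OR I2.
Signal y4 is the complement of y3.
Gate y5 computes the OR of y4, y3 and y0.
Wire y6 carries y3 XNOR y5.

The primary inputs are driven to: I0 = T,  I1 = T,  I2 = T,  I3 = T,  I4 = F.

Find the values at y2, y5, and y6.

y2 = T, y5 = T, y6 = T

y0 = I1 NAND I4 = T NAND F = T
y2 = y0 OR I2 = T OR T = T
y3 = I3 OR I2 = T OR T = T
y4 = NOT y3 = NOT T = F
y5 = y4 OR y3 OR y0 = F OR T OR T = T
y6 = y3 XNOR y5 = T XNOR T = T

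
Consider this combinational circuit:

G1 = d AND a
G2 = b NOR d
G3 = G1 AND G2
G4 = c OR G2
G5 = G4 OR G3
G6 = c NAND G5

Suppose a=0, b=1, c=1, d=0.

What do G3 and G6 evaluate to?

G3 = 0  G6 = 0

G1 = d AND a = 0 AND 0 = 0
G2 = b NOR d = 1 NOR 0 = 0
G3 = G1 AND G2 = 0 AND 0 = 0
G4 = c OR G2 = 1 OR 0 = 1
G5 = G4 OR G3 = 1 OR 0 = 1
G6 = c NAND G5 = 1 NAND 1 = 0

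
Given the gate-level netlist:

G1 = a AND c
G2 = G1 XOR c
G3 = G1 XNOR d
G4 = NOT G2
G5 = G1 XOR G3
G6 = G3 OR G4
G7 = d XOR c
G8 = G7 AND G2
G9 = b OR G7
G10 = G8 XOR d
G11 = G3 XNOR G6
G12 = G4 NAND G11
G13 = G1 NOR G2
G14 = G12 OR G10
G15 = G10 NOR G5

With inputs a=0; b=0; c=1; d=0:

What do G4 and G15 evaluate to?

G1 = a AND c = 0 AND 1 = 0
G2 = G1 XOR c = 0 XOR 1 = 1
G3 = G1 XNOR d = 0 XNOR 0 = 1
G4 = NOT G2 = NOT 1 = 0
G5 = G1 XOR G3 = 0 XOR 1 = 1
G7 = d XOR c = 0 XOR 1 = 1
G8 = G7 AND G2 = 1 AND 1 = 1
G10 = G8 XOR d = 1 XOR 0 = 1
G15 = G10 NOR G5 = 1 NOR 1 = 0

G4 = 0; G15 = 0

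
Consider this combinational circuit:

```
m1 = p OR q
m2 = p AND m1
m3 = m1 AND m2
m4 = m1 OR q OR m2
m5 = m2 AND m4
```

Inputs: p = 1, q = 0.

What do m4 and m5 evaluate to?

m1 = p OR q = 1 OR 0 = 1
m2 = p AND m1 = 1 AND 1 = 1
m4 = m1 OR q OR m2 = 1 OR 0 OR 1 = 1
m5 = m2 AND m4 = 1 AND 1 = 1

m4 = 1, m5 = 1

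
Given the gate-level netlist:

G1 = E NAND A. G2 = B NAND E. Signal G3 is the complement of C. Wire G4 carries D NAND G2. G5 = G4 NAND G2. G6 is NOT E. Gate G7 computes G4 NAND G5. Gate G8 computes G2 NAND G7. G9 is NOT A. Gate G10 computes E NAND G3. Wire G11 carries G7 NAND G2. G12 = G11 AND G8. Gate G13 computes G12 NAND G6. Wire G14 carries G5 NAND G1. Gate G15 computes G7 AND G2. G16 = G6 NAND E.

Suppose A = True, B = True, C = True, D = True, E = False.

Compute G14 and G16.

G14 = False, G16 = True

G1 = E NAND A = False NAND True = True
G2 = B NAND E = True NAND False = True
G4 = D NAND G2 = True NAND True = False
G5 = G4 NAND G2 = False NAND True = True
G6 = NOT E = NOT False = True
G14 = G5 NAND G1 = True NAND True = False
G16 = G6 NAND E = True NAND False = True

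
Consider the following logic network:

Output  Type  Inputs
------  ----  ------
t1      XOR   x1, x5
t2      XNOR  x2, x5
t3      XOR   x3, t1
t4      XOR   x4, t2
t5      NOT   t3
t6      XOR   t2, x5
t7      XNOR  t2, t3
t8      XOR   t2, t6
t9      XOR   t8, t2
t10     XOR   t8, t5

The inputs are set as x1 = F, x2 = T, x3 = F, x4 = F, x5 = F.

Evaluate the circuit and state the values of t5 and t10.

t1 = x1 XOR x5 = F XOR F = F
t2 = x2 XNOR x5 = T XNOR F = F
t3 = x3 XOR t1 = F XOR F = F
t5 = NOT t3 = NOT F = T
t6 = t2 XOR x5 = F XOR F = F
t8 = t2 XOR t6 = F XOR F = F
t10 = t8 XOR t5 = F XOR T = T

t5 = T, t10 = T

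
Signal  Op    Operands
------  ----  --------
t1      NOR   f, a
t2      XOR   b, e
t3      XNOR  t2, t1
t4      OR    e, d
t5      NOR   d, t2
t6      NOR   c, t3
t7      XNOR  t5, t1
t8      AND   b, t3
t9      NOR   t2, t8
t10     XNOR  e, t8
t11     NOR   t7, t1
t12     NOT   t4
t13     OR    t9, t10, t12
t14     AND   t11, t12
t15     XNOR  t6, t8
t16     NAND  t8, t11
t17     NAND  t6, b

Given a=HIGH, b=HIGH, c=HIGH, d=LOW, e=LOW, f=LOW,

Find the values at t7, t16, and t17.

t7 = HIGH, t16 = HIGH, t17 = HIGH

t1 = f NOR a = LOW NOR HIGH = LOW
t2 = b XOR e = HIGH XOR LOW = HIGH
t3 = t2 XNOR t1 = HIGH XNOR LOW = LOW
t5 = d NOR t2 = LOW NOR HIGH = LOW
t6 = c NOR t3 = HIGH NOR LOW = LOW
t7 = t5 XNOR t1 = LOW XNOR LOW = HIGH
t8 = b AND t3 = HIGH AND LOW = LOW
t11 = t7 NOR t1 = HIGH NOR LOW = LOW
t16 = t8 NAND t11 = LOW NAND LOW = HIGH
t17 = t6 NAND b = LOW NAND HIGH = HIGH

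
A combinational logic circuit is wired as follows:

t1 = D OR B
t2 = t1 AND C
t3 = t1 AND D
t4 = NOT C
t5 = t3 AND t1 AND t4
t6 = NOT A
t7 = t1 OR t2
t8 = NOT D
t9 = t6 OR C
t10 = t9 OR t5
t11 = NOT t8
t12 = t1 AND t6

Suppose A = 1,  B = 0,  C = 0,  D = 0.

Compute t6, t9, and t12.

t6 = 0, t9 = 0, t12 = 0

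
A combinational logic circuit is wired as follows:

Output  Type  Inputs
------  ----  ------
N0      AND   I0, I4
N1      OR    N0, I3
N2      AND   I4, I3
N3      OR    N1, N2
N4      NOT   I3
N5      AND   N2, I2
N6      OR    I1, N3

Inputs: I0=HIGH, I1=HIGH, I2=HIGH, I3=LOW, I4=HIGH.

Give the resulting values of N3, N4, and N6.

N0 = I0 AND I4 = HIGH AND HIGH = HIGH
N1 = N0 OR I3 = HIGH OR LOW = HIGH
N2 = I4 AND I3 = HIGH AND LOW = LOW
N3 = N1 OR N2 = HIGH OR LOW = HIGH
N4 = NOT I3 = NOT LOW = HIGH
N6 = I1 OR N3 = HIGH OR HIGH = HIGH

N3 = HIGH, N4 = HIGH, N6 = HIGH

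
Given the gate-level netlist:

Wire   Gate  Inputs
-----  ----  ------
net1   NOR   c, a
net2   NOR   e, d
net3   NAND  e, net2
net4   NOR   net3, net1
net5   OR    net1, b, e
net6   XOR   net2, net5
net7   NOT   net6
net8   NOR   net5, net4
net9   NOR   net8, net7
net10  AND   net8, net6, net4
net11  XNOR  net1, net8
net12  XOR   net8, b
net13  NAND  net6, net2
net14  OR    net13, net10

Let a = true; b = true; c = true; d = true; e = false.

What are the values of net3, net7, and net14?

net3 = true; net7 = false; net14 = true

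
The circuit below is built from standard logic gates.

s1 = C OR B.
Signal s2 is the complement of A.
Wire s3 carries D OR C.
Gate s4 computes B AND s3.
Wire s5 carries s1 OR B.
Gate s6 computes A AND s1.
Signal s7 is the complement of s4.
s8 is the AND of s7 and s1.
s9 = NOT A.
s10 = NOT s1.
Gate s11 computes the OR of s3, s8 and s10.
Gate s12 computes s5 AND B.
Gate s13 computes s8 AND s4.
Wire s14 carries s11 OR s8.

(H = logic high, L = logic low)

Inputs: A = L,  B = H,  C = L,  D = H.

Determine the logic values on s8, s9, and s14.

s1 = C OR B = L OR H = H
s3 = D OR C = H OR L = H
s4 = B AND s3 = H AND H = H
s7 = NOT s4 = NOT H = L
s8 = s7 AND s1 = L AND H = L
s9 = NOT A = NOT L = H
s10 = NOT s1 = NOT H = L
s11 = s3 OR s8 OR s10 = H OR L OR L = H
s14 = s11 OR s8 = H OR L = H

s8 = L  s9 = H  s14 = H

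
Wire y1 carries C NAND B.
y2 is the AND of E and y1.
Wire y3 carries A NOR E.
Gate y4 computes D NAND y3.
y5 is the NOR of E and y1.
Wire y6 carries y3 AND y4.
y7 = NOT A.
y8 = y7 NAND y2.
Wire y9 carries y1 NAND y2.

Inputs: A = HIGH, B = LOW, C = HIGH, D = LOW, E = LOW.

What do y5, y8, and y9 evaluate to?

y1 = C NAND B = HIGH NAND LOW = HIGH
y2 = E AND y1 = LOW AND HIGH = LOW
y5 = E NOR y1 = LOW NOR HIGH = LOW
y7 = NOT A = NOT HIGH = LOW
y8 = y7 NAND y2 = LOW NAND LOW = HIGH
y9 = y1 NAND y2 = HIGH NAND LOW = HIGH

y5 = LOW, y8 = HIGH, y9 = HIGH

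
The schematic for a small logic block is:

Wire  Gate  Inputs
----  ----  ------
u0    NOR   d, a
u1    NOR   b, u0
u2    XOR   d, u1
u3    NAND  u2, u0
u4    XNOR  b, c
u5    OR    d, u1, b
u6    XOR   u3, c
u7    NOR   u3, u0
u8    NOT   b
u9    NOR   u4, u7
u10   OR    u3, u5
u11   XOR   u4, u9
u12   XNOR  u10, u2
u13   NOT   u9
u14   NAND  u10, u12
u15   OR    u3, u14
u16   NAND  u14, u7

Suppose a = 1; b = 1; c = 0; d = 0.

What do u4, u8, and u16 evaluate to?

u0 = d NOR a = 0 NOR 1 = 0
u1 = b NOR u0 = 1 NOR 0 = 0
u2 = d XOR u1 = 0 XOR 0 = 0
u3 = u2 NAND u0 = 0 NAND 0 = 1
u4 = b XNOR c = 1 XNOR 0 = 0
u5 = d OR u1 OR b = 0 OR 0 OR 1 = 1
u7 = u3 NOR u0 = 1 NOR 0 = 0
u8 = NOT b = NOT 1 = 0
u10 = u3 OR u5 = 1 OR 1 = 1
u12 = u10 XNOR u2 = 1 XNOR 0 = 0
u14 = u10 NAND u12 = 1 NAND 0 = 1
u16 = u14 NAND u7 = 1 NAND 0 = 1

u4 = 0; u8 = 0; u16 = 1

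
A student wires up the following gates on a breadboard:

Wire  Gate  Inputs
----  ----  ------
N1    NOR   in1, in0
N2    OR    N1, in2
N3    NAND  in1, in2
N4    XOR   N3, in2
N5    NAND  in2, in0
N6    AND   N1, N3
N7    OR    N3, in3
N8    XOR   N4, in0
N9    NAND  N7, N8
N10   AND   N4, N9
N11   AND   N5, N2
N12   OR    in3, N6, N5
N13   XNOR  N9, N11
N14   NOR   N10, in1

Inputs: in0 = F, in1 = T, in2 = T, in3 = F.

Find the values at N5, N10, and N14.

N5 = T  N10 = T  N14 = F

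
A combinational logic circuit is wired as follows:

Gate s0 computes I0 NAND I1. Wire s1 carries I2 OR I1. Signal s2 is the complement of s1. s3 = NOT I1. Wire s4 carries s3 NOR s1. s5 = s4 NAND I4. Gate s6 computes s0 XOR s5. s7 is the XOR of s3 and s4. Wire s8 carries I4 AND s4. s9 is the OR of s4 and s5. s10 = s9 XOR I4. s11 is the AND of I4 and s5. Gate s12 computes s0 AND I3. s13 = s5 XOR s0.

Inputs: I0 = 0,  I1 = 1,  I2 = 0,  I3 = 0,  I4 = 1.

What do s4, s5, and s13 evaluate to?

s4 = 0, s5 = 1, s13 = 0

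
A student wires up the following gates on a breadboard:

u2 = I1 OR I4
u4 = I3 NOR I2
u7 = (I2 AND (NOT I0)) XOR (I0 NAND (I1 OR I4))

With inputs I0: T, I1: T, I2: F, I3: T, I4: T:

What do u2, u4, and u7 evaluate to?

u2 = T, u4 = F, u7 = F

u2 = T OR T = T
u4 = T NOR F = F
u7 = (F AND (NOT T)) XOR (T NAND (T OR T)) = F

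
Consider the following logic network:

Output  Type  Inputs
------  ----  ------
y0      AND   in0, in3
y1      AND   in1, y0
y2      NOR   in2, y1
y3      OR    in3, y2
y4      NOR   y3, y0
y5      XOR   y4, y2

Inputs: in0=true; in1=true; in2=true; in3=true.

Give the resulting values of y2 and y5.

y0 = in0 AND in3 = true AND true = true
y1 = in1 AND y0 = true AND true = true
y2 = in2 NOR y1 = true NOR true = false
y3 = in3 OR y2 = true OR false = true
y4 = y3 NOR y0 = true NOR true = false
y5 = y4 XOR y2 = false XOR false = false

y2 = false  y5 = false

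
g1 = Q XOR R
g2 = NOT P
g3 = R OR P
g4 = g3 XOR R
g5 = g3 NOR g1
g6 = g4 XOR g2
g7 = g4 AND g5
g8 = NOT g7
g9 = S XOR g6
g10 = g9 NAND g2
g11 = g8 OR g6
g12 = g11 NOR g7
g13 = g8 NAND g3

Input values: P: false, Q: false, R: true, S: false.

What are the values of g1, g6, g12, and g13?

g1 = true; g6 = true; g12 = false; g13 = false

g1 = Q XOR R = false XOR true = true
g2 = NOT P = NOT false = true
g3 = R OR P = true OR false = true
g4 = g3 XOR R = true XOR true = false
g5 = g3 NOR g1 = true NOR true = false
g6 = g4 XOR g2 = false XOR true = true
g7 = g4 AND g5 = false AND false = false
g8 = NOT g7 = NOT false = true
g11 = g8 OR g6 = true OR true = true
g12 = g11 NOR g7 = true NOR false = false
g13 = g8 NAND g3 = true NAND true = false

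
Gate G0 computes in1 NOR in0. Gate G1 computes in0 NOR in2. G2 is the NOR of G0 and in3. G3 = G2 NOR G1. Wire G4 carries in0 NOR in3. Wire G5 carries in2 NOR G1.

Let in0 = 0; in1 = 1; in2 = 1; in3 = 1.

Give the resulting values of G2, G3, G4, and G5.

G0 = in1 NOR in0 = 1 NOR 0 = 0
G1 = in0 NOR in2 = 0 NOR 1 = 0
G2 = G0 NOR in3 = 0 NOR 1 = 0
G3 = G2 NOR G1 = 0 NOR 0 = 1
G4 = in0 NOR in3 = 0 NOR 1 = 0
G5 = in2 NOR G1 = 1 NOR 0 = 0

G2 = 0, G3 = 1, G4 = 0, G5 = 0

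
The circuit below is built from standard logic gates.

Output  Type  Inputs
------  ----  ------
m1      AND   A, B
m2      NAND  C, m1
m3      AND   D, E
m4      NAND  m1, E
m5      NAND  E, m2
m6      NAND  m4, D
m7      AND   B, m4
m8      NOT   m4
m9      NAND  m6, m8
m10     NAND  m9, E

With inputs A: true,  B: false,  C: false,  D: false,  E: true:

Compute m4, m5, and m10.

m4 = true  m5 = false  m10 = false

m1 = A AND B = true AND false = false
m2 = C NAND m1 = false NAND false = true
m4 = m1 NAND E = false NAND true = true
m5 = E NAND m2 = true NAND true = false
m6 = m4 NAND D = true NAND false = true
m8 = NOT m4 = NOT true = false
m9 = m6 NAND m8 = true NAND false = true
m10 = m9 NAND E = true NAND true = false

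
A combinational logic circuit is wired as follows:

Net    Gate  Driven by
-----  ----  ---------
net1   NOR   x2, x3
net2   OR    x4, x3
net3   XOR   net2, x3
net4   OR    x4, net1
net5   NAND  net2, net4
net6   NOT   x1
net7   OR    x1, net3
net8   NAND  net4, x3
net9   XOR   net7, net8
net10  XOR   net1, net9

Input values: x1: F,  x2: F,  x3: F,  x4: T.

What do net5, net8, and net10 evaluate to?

net5 = F, net8 = T, net10 = T

net1 = x2 NOR x3 = F NOR F = T
net2 = x4 OR x3 = T OR F = T
net3 = net2 XOR x3 = T XOR F = T
net4 = x4 OR net1 = T OR T = T
net5 = net2 NAND net4 = T NAND T = F
net7 = x1 OR net3 = F OR T = T
net8 = net4 NAND x3 = T NAND F = T
net9 = net7 XOR net8 = T XOR T = F
net10 = net1 XOR net9 = T XOR F = T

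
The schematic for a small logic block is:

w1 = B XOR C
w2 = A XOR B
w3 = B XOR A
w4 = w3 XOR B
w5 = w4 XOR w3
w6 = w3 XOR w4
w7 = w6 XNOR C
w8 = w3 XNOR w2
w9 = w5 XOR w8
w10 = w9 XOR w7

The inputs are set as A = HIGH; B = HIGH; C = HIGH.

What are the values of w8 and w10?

w2 = A XOR B = HIGH XOR HIGH = LOW
w3 = B XOR A = HIGH XOR HIGH = LOW
w4 = w3 XOR B = LOW XOR HIGH = HIGH
w5 = w4 XOR w3 = HIGH XOR LOW = HIGH
w6 = w3 XOR w4 = LOW XOR HIGH = HIGH
w7 = w6 XNOR C = HIGH XNOR HIGH = HIGH
w8 = w3 XNOR w2 = LOW XNOR LOW = HIGH
w9 = w5 XOR w8 = HIGH XOR HIGH = LOW
w10 = w9 XOR w7 = LOW XOR HIGH = HIGH

w8 = HIGH; w10 = HIGH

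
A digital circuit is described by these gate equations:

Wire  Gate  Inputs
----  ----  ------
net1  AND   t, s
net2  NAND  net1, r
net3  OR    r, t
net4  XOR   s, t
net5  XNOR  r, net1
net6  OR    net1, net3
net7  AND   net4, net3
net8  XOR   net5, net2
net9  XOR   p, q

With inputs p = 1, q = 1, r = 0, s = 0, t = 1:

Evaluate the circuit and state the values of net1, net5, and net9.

net1 = 0, net5 = 1, net9 = 0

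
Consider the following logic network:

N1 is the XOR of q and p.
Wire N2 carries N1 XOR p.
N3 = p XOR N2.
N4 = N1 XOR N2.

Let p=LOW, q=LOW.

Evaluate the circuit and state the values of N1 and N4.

N1 = q XOR p = LOW XOR LOW = LOW
N2 = N1 XOR p = LOW XOR LOW = LOW
N4 = N1 XOR N2 = LOW XOR LOW = LOW

N1 = LOW; N4 = LOW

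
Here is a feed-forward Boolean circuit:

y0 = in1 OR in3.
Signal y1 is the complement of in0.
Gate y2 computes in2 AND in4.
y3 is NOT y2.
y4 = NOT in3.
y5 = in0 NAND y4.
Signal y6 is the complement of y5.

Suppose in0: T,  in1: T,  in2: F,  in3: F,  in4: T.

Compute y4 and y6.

y4 = NOT in3 = NOT F = T
y5 = in0 NAND y4 = T NAND T = F
y6 = NOT y5 = NOT F = T

y4 = T, y6 = T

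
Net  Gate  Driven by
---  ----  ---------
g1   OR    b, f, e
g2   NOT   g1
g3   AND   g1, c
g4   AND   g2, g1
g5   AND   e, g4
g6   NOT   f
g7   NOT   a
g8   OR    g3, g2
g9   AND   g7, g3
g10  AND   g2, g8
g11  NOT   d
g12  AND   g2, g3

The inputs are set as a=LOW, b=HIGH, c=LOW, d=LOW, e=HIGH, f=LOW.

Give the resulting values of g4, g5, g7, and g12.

g1 = b OR f OR e = HIGH OR LOW OR HIGH = HIGH
g2 = NOT g1 = NOT HIGH = LOW
g3 = g1 AND c = HIGH AND LOW = LOW
g4 = g2 AND g1 = LOW AND HIGH = LOW
g5 = e AND g4 = HIGH AND LOW = LOW
g7 = NOT a = NOT LOW = HIGH
g12 = g2 AND g3 = LOW AND LOW = LOW

g4 = LOW; g5 = LOW; g7 = HIGH; g12 = LOW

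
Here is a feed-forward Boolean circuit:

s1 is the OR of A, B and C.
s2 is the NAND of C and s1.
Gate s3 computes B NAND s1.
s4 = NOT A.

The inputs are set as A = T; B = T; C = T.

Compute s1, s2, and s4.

s1 = T, s2 = F, s4 = F

s1 = A OR B OR C = T OR T OR T = T
s2 = C NAND s1 = T NAND T = F
s4 = NOT A = NOT T = F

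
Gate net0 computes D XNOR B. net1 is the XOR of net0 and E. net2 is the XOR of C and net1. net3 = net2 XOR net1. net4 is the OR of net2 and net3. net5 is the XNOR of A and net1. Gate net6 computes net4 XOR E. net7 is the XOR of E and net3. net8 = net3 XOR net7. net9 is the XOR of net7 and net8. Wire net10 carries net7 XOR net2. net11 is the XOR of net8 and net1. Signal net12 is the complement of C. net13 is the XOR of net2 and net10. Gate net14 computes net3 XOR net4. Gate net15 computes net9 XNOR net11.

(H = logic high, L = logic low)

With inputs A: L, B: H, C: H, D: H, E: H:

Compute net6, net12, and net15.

net6 = L; net12 = L; net15 = H

net0 = D XNOR B = H XNOR H = H
net1 = net0 XOR E = H XOR H = L
net2 = C XOR net1 = H XOR L = H
net3 = net2 XOR net1 = H XOR L = H
net4 = net2 OR net3 = H OR H = H
net6 = net4 XOR E = H XOR H = L
net7 = E XOR net3 = H XOR H = L
net8 = net3 XOR net7 = H XOR L = H
net9 = net7 XOR net8 = L XOR H = H
net11 = net8 XOR net1 = H XOR L = H
net12 = NOT C = NOT H = L
net15 = net9 XNOR net11 = H XNOR H = H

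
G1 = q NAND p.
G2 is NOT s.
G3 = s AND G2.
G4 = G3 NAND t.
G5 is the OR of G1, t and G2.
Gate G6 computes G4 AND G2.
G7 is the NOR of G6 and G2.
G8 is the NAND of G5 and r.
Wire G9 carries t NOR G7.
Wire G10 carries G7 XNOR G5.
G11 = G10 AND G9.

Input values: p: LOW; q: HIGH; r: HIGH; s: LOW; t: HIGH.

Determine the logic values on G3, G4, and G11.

G3 = LOW, G4 = HIGH, G11 = LOW

G1 = q NAND p = HIGH NAND LOW = HIGH
G2 = NOT s = NOT LOW = HIGH
G3 = s AND G2 = LOW AND HIGH = LOW
G4 = G3 NAND t = LOW NAND HIGH = HIGH
G5 = G1 OR t OR G2 = HIGH OR HIGH OR HIGH = HIGH
G6 = G4 AND G2 = HIGH AND HIGH = HIGH
G7 = G6 NOR G2 = HIGH NOR HIGH = LOW
G9 = t NOR G7 = HIGH NOR LOW = LOW
G10 = G7 XNOR G5 = LOW XNOR HIGH = LOW
G11 = G10 AND G9 = LOW AND LOW = LOW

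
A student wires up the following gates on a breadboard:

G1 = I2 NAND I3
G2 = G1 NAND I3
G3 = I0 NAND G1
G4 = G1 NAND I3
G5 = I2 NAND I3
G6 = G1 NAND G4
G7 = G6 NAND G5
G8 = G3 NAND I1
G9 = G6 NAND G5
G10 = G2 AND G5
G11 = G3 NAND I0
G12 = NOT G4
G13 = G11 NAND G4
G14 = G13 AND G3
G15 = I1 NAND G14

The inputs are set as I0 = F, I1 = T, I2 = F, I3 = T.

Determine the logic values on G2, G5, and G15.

G2 = F, G5 = T, G15 = F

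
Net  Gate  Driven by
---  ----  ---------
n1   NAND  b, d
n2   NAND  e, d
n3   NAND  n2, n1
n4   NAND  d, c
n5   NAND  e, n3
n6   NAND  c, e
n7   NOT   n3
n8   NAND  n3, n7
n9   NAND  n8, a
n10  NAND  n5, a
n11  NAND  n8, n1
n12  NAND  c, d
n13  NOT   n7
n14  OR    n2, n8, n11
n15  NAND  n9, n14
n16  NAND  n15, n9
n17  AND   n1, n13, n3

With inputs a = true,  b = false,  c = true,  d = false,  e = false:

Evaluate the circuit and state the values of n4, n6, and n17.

n4 = true, n6 = true, n17 = false

n1 = b NAND d = false NAND false = true
n2 = e NAND d = false NAND false = true
n3 = n2 NAND n1 = true NAND true = false
n4 = d NAND c = false NAND true = true
n6 = c NAND e = true NAND false = true
n7 = NOT n3 = NOT false = true
n13 = NOT n7 = NOT true = false
n17 = n1 AND n13 AND n3 = true AND false AND false = false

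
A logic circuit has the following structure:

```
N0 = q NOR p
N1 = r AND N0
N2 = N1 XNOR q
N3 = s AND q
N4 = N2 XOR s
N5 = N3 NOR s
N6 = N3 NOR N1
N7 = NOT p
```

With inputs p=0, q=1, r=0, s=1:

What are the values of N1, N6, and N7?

N0 = q NOR p = 1 NOR 0 = 0
N1 = r AND N0 = 0 AND 0 = 0
N3 = s AND q = 1 AND 1 = 1
N6 = N3 NOR N1 = 1 NOR 0 = 0
N7 = NOT p = NOT 0 = 1

N1 = 0, N6 = 0, N7 = 1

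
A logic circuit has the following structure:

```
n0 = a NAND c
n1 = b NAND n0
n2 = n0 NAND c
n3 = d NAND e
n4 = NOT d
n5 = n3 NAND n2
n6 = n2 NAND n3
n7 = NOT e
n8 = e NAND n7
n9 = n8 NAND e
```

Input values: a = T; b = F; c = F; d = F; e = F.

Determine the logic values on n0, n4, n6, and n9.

n0 = T; n4 = T; n6 = F; n9 = T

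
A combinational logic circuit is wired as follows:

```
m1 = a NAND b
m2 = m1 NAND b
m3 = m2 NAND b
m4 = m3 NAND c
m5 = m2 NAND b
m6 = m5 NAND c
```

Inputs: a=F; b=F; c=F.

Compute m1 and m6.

m1 = T, m6 = T

m1 = a NAND b = F NAND F = T
m2 = m1 NAND b = T NAND F = T
m5 = m2 NAND b = T NAND F = T
m6 = m5 NAND c = T NAND F = T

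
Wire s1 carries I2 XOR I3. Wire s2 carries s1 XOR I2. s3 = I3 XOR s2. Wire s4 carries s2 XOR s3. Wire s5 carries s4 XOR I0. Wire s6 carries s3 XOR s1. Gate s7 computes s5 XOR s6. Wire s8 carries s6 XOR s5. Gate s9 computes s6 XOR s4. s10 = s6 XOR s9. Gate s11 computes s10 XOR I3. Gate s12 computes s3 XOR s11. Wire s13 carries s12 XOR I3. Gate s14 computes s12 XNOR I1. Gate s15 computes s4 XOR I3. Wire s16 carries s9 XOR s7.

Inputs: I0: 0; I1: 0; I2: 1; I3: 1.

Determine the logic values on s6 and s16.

s6 = 0, s16 = 0

s1 = I2 XOR I3 = 1 XOR 1 = 0
s2 = s1 XOR I2 = 0 XOR 1 = 1
s3 = I3 XOR s2 = 1 XOR 1 = 0
s4 = s2 XOR s3 = 1 XOR 0 = 1
s5 = s4 XOR I0 = 1 XOR 0 = 1
s6 = s3 XOR s1 = 0 XOR 0 = 0
s7 = s5 XOR s6 = 1 XOR 0 = 1
s9 = s6 XOR s4 = 0 XOR 1 = 1
s16 = s9 XOR s7 = 1 XOR 1 = 0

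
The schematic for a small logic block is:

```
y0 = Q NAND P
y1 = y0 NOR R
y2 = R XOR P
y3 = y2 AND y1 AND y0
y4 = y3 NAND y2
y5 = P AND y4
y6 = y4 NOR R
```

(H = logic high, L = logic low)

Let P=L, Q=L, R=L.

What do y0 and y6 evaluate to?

y0 = H, y6 = L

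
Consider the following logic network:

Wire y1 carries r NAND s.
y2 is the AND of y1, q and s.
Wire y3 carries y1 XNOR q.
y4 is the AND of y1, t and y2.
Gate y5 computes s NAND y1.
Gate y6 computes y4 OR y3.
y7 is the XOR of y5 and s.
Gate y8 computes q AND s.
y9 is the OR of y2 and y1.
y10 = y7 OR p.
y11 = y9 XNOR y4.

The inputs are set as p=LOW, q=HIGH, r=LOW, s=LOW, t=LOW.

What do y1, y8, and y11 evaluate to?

y1 = HIGH  y8 = LOW  y11 = LOW

y1 = r NAND s = LOW NAND LOW = HIGH
y2 = y1 AND q AND s = HIGH AND HIGH AND LOW = LOW
y4 = y1 AND t AND y2 = HIGH AND LOW AND LOW = LOW
y8 = q AND s = HIGH AND LOW = LOW
y9 = y2 OR y1 = LOW OR HIGH = HIGH
y11 = y9 XNOR y4 = HIGH XNOR LOW = LOW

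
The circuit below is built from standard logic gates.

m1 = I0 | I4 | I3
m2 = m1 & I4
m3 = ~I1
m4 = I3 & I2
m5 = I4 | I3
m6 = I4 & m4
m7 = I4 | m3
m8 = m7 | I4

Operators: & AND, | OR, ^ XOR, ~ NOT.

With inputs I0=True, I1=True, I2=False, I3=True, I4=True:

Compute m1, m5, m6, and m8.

m1 = I0 OR I4 OR I3 = True OR True OR True = True
m3 = NOT I1 = NOT True = False
m4 = I3 AND I2 = True AND False = False
m5 = I4 OR I3 = True OR True = True
m6 = I4 AND m4 = True AND False = False
m7 = I4 OR m3 = True OR False = True
m8 = m7 OR I4 = True OR True = True

m1 = True  m5 = True  m6 = False  m8 = True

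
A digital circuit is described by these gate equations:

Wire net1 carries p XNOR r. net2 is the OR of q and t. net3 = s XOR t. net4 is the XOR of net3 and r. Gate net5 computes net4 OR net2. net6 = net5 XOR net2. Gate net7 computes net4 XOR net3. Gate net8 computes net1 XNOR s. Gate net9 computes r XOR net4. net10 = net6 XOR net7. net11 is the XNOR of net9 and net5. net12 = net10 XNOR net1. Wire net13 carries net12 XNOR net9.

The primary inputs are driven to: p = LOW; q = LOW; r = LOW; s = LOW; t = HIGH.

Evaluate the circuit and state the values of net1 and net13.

net1 = HIGH, net13 = LOW

net1 = p XNOR r = LOW XNOR LOW = HIGH
net2 = q OR t = LOW OR HIGH = HIGH
net3 = s XOR t = LOW XOR HIGH = HIGH
net4 = net3 XOR r = HIGH XOR LOW = HIGH
net5 = net4 OR net2 = HIGH OR HIGH = HIGH
net6 = net5 XOR net2 = HIGH XOR HIGH = LOW
net7 = net4 XOR net3 = HIGH XOR HIGH = LOW
net9 = r XOR net4 = LOW XOR HIGH = HIGH
net10 = net6 XOR net7 = LOW XOR LOW = LOW
net12 = net10 XNOR net1 = LOW XNOR HIGH = LOW
net13 = net12 XNOR net9 = LOW XNOR HIGH = LOW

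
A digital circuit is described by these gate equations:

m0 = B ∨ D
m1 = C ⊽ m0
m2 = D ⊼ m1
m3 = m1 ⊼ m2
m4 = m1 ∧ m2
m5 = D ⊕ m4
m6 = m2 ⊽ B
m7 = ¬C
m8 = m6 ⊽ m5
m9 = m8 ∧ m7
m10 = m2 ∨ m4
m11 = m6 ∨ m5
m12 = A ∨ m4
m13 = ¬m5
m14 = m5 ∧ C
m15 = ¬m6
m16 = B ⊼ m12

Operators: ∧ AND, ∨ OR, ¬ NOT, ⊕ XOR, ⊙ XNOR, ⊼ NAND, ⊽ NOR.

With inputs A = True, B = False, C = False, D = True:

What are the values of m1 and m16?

m1 = False, m16 = True

m0 = B OR D = False OR True = True
m1 = C NOR m0 = False NOR True = False
m2 = D NAND m1 = True NAND False = True
m4 = m1 AND m2 = False AND True = False
m12 = A OR m4 = True OR False = True
m16 = B NAND m12 = False NAND True = True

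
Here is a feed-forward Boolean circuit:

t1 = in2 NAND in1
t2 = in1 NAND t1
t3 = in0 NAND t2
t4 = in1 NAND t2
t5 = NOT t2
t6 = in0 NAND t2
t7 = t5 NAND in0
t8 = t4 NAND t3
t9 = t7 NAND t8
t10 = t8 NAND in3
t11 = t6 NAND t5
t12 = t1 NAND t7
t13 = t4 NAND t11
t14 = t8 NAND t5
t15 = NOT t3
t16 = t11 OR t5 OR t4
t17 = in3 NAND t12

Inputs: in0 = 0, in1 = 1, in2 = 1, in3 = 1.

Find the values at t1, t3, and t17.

t1 = in2 NAND in1 = 1 NAND 1 = 0
t2 = in1 NAND t1 = 1 NAND 0 = 1
t3 = in0 NAND t2 = 0 NAND 1 = 1
t5 = NOT t2 = NOT 1 = 0
t7 = t5 NAND in0 = 0 NAND 0 = 1
t12 = t1 NAND t7 = 0 NAND 1 = 1
t17 = in3 NAND t12 = 1 NAND 1 = 0

t1 = 0, t3 = 1, t17 = 0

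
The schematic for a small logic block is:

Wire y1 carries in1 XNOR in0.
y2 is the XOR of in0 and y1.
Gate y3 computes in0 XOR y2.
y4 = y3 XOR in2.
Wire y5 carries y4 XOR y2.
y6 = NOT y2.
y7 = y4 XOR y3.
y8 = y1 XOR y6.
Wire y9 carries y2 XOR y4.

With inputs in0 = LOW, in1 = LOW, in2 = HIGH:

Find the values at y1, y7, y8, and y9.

y1 = HIGH, y7 = HIGH, y8 = HIGH, y9 = HIGH

y1 = in1 XNOR in0 = LOW XNOR LOW = HIGH
y2 = in0 XOR y1 = LOW XOR HIGH = HIGH
y3 = in0 XOR y2 = LOW XOR HIGH = HIGH
y4 = y3 XOR in2 = HIGH XOR HIGH = LOW
y6 = NOT y2 = NOT HIGH = LOW
y7 = y4 XOR y3 = LOW XOR HIGH = HIGH
y8 = y1 XOR y6 = HIGH XOR LOW = HIGH
y9 = y2 XOR y4 = HIGH XOR LOW = HIGH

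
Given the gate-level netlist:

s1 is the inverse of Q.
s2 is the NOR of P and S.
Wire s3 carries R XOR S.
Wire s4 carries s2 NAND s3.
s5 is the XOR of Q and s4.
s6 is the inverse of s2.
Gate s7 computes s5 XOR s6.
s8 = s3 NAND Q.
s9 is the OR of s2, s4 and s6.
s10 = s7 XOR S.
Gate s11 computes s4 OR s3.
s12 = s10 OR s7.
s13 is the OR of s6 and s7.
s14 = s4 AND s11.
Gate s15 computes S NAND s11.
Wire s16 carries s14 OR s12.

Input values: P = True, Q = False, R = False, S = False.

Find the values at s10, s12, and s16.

s10 = False, s12 = False, s16 = True

s2 = P NOR S = True NOR False = False
s3 = R XOR S = False XOR False = False
s4 = s2 NAND s3 = False NAND False = True
s5 = Q XOR s4 = False XOR True = True
s6 = NOT s2 = NOT False = True
s7 = s5 XOR s6 = True XOR True = False
s10 = s7 XOR S = False XOR False = False
s11 = s4 OR s3 = True OR False = True
s12 = s10 OR s7 = False OR False = False
s14 = s4 AND s11 = True AND True = True
s16 = s14 OR s12 = True OR False = True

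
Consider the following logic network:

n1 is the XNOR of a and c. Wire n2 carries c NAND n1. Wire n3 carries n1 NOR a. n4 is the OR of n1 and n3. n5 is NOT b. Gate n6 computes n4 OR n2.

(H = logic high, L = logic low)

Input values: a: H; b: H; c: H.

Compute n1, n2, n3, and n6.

n1 = a XNOR c = H XNOR H = H
n2 = c NAND n1 = H NAND H = L
n3 = n1 NOR a = H NOR H = L
n4 = n1 OR n3 = H OR L = H
n6 = n4 OR n2 = H OR L = H

n1 = H, n2 = L, n3 = L, n6 = H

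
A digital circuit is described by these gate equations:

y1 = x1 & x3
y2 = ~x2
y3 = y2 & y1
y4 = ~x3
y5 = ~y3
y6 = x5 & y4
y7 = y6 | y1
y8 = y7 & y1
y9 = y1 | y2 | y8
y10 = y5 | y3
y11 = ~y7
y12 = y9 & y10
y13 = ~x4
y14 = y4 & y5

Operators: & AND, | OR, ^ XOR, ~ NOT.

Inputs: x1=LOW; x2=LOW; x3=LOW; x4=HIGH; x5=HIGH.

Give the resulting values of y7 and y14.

y1 = x1 AND x3 = LOW AND LOW = LOW
y2 = NOT x2 = NOT LOW = HIGH
y3 = y2 AND y1 = HIGH AND LOW = LOW
y4 = NOT x3 = NOT LOW = HIGH
y5 = NOT y3 = NOT LOW = HIGH
y6 = x5 AND y4 = HIGH AND HIGH = HIGH
y7 = y6 OR y1 = HIGH OR LOW = HIGH
y14 = y4 AND y5 = HIGH AND HIGH = HIGH

y7 = HIGH  y14 = HIGH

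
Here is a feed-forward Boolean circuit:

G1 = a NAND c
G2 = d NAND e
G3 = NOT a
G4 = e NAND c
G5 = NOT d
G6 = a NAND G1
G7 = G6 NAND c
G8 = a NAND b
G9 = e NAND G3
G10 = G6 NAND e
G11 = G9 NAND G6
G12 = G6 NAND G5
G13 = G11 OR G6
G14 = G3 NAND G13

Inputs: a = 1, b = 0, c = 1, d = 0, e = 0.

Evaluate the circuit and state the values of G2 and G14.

G2 = 1, G14 = 1

G1 = a NAND c = 1 NAND 1 = 0
G2 = d NAND e = 0 NAND 0 = 1
G3 = NOT a = NOT 1 = 0
G6 = a NAND G1 = 1 NAND 0 = 1
G9 = e NAND G3 = 0 NAND 0 = 1
G11 = G9 NAND G6 = 1 NAND 1 = 0
G13 = G11 OR G6 = 0 OR 1 = 1
G14 = G3 NAND G13 = 0 NAND 1 = 1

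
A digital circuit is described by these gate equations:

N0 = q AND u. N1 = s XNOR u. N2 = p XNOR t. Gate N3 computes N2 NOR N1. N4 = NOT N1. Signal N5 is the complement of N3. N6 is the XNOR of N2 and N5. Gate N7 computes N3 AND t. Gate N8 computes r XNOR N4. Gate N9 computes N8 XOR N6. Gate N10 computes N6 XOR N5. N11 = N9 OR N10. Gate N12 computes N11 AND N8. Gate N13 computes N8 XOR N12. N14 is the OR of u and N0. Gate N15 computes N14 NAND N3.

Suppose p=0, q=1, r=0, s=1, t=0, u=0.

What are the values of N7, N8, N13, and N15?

N7 = 0, N8 = 0, N13 = 0, N15 = 1

N0 = q AND u = 1 AND 0 = 0
N1 = s XNOR u = 1 XNOR 0 = 0
N2 = p XNOR t = 0 XNOR 0 = 1
N3 = N2 NOR N1 = 1 NOR 0 = 0
N4 = NOT N1 = NOT 0 = 1
N5 = NOT N3 = NOT 0 = 1
N6 = N2 XNOR N5 = 1 XNOR 1 = 1
N7 = N3 AND t = 0 AND 0 = 0
N8 = r XNOR N4 = 0 XNOR 1 = 0
N9 = N8 XOR N6 = 0 XOR 1 = 1
N10 = N6 XOR N5 = 1 XOR 1 = 0
N11 = N9 OR N10 = 1 OR 0 = 1
N12 = N11 AND N8 = 1 AND 0 = 0
N13 = N8 XOR N12 = 0 XOR 0 = 0
N14 = u OR N0 = 0 OR 0 = 0
N15 = N14 NAND N3 = 0 NAND 0 = 1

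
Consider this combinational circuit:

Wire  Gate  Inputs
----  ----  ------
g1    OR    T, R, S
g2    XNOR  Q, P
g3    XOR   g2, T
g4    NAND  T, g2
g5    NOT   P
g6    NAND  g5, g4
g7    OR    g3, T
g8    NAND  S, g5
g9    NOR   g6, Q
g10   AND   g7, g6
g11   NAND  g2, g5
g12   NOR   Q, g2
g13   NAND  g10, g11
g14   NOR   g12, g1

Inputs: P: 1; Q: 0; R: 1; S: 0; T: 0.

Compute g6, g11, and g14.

g6 = 1, g11 = 1, g14 = 0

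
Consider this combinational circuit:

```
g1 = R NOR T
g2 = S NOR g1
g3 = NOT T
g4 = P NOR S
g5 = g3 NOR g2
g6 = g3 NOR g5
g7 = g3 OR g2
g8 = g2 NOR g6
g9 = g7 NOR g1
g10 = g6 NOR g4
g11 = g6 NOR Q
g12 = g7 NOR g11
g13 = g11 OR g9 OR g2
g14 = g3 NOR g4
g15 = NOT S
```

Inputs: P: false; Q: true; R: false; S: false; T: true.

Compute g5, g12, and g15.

g5 = false; g12 = false; g15 = true

g1 = R NOR T = false NOR true = false
g2 = S NOR g1 = false NOR false = true
g3 = NOT T = NOT true = false
g5 = g3 NOR g2 = false NOR true = false
g6 = g3 NOR g5 = false NOR false = true
g7 = g3 OR g2 = false OR true = true
g11 = g6 NOR Q = true NOR true = false
g12 = g7 NOR g11 = true NOR false = false
g15 = NOT S = NOT false = true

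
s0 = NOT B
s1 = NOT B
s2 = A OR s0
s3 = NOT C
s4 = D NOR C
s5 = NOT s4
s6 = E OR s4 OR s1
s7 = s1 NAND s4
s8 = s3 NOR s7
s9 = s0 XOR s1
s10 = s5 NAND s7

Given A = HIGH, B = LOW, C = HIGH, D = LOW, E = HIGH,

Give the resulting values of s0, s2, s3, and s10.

s0 = HIGH, s2 = HIGH, s3 = LOW, s10 = LOW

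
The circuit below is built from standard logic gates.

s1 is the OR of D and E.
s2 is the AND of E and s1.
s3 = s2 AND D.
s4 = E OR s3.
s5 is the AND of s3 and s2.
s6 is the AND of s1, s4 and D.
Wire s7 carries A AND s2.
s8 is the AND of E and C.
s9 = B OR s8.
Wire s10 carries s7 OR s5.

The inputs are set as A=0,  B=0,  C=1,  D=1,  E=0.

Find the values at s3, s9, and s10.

s1 = D OR E = 1 OR 0 = 1
s2 = E AND s1 = 0 AND 1 = 0
s3 = s2 AND D = 0 AND 1 = 0
s5 = s3 AND s2 = 0 AND 0 = 0
s7 = A AND s2 = 0 AND 0 = 0
s8 = E AND C = 0 AND 1 = 0
s9 = B OR s8 = 0 OR 0 = 0
s10 = s7 OR s5 = 0 OR 0 = 0

s3 = 0; s9 = 0; s10 = 0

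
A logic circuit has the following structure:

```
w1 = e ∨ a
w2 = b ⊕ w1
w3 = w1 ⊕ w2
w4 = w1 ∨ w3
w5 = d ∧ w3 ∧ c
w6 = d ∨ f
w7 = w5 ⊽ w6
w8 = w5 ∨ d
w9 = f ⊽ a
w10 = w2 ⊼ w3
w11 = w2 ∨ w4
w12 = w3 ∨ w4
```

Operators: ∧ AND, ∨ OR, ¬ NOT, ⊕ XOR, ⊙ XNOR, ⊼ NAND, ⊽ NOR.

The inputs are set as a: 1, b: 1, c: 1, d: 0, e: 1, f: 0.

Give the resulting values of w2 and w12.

w1 = e OR a = 1 OR 1 = 1
w2 = b XOR w1 = 1 XOR 1 = 0
w3 = w1 XOR w2 = 1 XOR 0 = 1
w4 = w1 OR w3 = 1 OR 1 = 1
w12 = w3 OR w4 = 1 OR 1 = 1

w2 = 0; w12 = 1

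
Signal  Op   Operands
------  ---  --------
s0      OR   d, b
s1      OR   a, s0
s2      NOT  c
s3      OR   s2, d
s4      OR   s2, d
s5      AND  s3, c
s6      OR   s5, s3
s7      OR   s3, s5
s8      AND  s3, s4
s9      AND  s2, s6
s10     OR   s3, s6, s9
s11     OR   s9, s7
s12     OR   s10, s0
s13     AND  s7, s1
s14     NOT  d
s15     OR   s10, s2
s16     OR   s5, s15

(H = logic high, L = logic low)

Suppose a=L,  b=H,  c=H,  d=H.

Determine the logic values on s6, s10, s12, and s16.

s0 = d OR b = H OR H = H
s2 = NOT c = NOT H = L
s3 = s2 OR d = L OR H = H
s5 = s3 AND c = H AND H = H
s6 = s5 OR s3 = H OR H = H
s9 = s2 AND s6 = L AND H = L
s10 = s3 OR s6 OR s9 = H OR H OR L = H
s12 = s10 OR s0 = H OR H = H
s15 = s10 OR s2 = H OR L = H
s16 = s5 OR s15 = H OR H = H

s6 = H  s10 = H  s12 = H  s16 = H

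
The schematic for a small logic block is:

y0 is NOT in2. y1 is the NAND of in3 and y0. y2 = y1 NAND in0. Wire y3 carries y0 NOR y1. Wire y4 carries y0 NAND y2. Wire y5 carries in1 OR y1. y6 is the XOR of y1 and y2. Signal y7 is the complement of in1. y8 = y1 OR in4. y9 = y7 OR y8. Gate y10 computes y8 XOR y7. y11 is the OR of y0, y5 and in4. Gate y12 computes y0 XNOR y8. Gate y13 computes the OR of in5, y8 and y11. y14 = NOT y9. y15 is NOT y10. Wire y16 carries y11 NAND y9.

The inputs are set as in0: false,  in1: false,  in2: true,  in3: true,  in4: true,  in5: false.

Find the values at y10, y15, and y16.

y10 = false, y15 = true, y16 = false

y0 = NOT in2 = NOT true = false
y1 = in3 NAND y0 = true NAND false = true
y5 = in1 OR y1 = false OR true = true
y7 = NOT in1 = NOT false = true
y8 = y1 OR in4 = true OR true = true
y9 = y7 OR y8 = true OR true = true
y10 = y8 XOR y7 = true XOR true = false
y11 = y0 OR y5 OR in4 = false OR true OR true = true
y15 = NOT y10 = NOT false = true
y16 = y11 NAND y9 = true NAND true = false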